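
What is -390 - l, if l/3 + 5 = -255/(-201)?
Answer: -25380/67 ≈ -378.81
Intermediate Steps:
l = -750/67 (l = -15 + 3*(-255/(-201)) = -15 + 3*(-255*(-1/201)) = -15 + 3*(85/67) = -15 + 255/67 = -750/67 ≈ -11.194)
-390 - l = -390 - 1*(-750/67) = -390 + 750/67 = -25380/67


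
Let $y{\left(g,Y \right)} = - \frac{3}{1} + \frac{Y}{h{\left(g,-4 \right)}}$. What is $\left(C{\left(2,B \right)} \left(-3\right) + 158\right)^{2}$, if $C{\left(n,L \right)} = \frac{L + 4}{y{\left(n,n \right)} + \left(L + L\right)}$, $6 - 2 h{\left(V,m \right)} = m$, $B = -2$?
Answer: $\frac{3055504}{121} \approx 25252.0$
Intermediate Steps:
$h{\left(V,m \right)} = 3 - \frac{m}{2}$
$y{\left(g,Y \right)} = -3 + \frac{Y}{5}$ ($y{\left(g,Y \right)} = - \frac{3}{1} + \frac{Y}{3 - -2} = \left(-3\right) 1 + \frac{Y}{3 + 2} = -3 + \frac{Y}{5}$)
$C{\left(n,L \right)} = \frac{4 + L}{-3 + 2 L + \frac{n}{5}}$ ($C{\left(n,L \right)} = \frac{L + 4}{\left(-3 + \frac{n}{5}\right) + \left(L + L\right)} = \frac{4 + L}{\left(-3 + \frac{n}{5}\right) + 2 L} = \frac{4 + L}{-3 + 2 L + \frac{n}{5}}$)
$\left(C{\left(2,B \right)} \left(-3\right) + 158\right)^{2} = \left(\frac{5 \left(4 - 2\right)}{-15 + 2 + 10 \left(-2\right)} \left(-3\right) + 158\right)^{2} = \left(5 \frac{1}{-15 + 2 - 20} \cdot 2 \left(-3\right) + 158\right)^{2} = \left(5 \frac{1}{-33} \cdot 2 \left(-3\right) + 158\right)^{2} = \left(5 \left(- \frac{1}{33}\right) 2 \left(-3\right) + 158\right)^{2} = \left(\left(- \frac{10}{33}\right) \left(-3\right) + 158\right)^{2} = \left(\frac{10}{11} + 158\right)^{2} = \left(\frac{1748}{11}\right)^{2} = \frac{3055504}{121}$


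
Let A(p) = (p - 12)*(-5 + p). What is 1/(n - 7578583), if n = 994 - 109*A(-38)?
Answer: -1/7811939 ≈ -1.2801e-7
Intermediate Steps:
A(p) = (-12 + p)*(-5 + p)
n = -233356 (n = 994 - 109*(60 + (-38)**2 - 17*(-38)) = 994 - 109*(60 + 1444 + 646) = 994 - 109*2150 = 994 - 234350 = -233356)
1/(n - 7578583) = 1/(-233356 - 7578583) = 1/(-7811939) = -1/7811939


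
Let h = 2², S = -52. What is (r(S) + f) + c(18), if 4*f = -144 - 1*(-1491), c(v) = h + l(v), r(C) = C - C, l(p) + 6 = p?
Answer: 1411/4 ≈ 352.75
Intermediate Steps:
l(p) = -6 + p
r(C) = 0
h = 4
c(v) = -2 + v (c(v) = 4 + (-6 + v) = -2 + v)
f = 1347/4 (f = (-144 - 1*(-1491))/4 = (-144 + 1491)/4 = (¼)*1347 = 1347/4 ≈ 336.75)
(r(S) + f) + c(18) = (0 + 1347/4) + (-2 + 18) = 1347/4 + 16 = 1411/4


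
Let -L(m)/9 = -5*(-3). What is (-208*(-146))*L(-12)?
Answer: -4099680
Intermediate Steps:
L(m) = -135 (L(m) = -(-45)*(-3) = -9*15 = -135)
(-208*(-146))*L(-12) = -208*(-146)*(-135) = 30368*(-135) = -4099680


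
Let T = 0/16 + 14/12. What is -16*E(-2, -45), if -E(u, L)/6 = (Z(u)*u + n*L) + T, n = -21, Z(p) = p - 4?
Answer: 91984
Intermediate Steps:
Z(p) = -4 + p
T = 7/6 (T = 0*(1/16) + 14*(1/12) = 0 + 7/6 = 7/6 ≈ 1.1667)
E(u, L) = -7 + 126*L - 6*u*(-4 + u) (E(u, L) = -6*(((-4 + u)*u - 21*L) + 7/6) = -6*((u*(-4 + u) - 21*L) + 7/6) = -6*((-21*L + u*(-4 + u)) + 7/6) = -6*(7/6 - 21*L + u*(-4 + u)) = -7 + 126*L - 6*u*(-4 + u))
-16*E(-2, -45) = -16*(-7 + 126*(-45) - 6*(-2)*(-4 - 2)) = -16*(-7 - 5670 - 6*(-2)*(-6)) = -16*(-7 - 5670 - 72) = -16*(-5749) = 91984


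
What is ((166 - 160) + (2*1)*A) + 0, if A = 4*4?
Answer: 38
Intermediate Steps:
A = 16
((166 - 160) + (2*1)*A) + 0 = ((166 - 160) + (2*1)*16) + 0 = (6 + 2*16) + 0 = (6 + 32) + 0 = 38 + 0 = 38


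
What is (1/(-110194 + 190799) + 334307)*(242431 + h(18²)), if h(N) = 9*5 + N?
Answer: 1308537372140160/16121 ≈ 8.1170e+10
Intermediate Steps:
h(N) = 45 + N
(1/(-110194 + 190799) + 334307)*(242431 + h(18²)) = (1/(-110194 + 190799) + 334307)*(242431 + (45 + 18²)) = (1/80605 + 334307)*(242431 + (45 + 324)) = (1/80605 + 334307)*(242431 + 369) = (26946815736/80605)*242800 = 1308537372140160/16121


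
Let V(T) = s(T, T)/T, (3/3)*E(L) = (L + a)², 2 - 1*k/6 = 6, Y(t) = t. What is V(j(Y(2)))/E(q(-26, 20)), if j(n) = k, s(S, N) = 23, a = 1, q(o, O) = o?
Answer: -23/15000 ≈ -0.0015333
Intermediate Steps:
k = -24 (k = 12 - 6*6 = 12 - 36 = -24)
j(n) = -24
E(L) = (1 + L)² (E(L) = (L + 1)² = (1 + L)²)
V(T) = 23/T
V(j(Y(2)))/E(q(-26, 20)) = (23/(-24))/((1 - 26)²) = (23*(-1/24))/((-25)²) = -23/24/625 = -23/24*1/625 = -23/15000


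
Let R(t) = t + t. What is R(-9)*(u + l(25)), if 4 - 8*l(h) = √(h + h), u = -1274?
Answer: 22923 + 45*√2/4 ≈ 22939.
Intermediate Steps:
R(t) = 2*t
l(h) = ½ - √2*√h/8 (l(h) = ½ - √(h + h)/8 = ½ - √2*√h/8)
R(-9)*(u + l(25)) = (2*(-9))*(-1274 + (½ - √2*√25/8)) = -18*(-1274 + (½ - ⅛*√2*5)) = -18*(-1274 + (½ - 5*√2/8)) = -18*(-2547/2 - 5*√2/8) = 22923 + 45*√2/4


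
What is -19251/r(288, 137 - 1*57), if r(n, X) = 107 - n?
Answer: 19251/181 ≈ 106.36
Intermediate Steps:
-19251/r(288, 137 - 1*57) = -19251/(107 - 1*288) = -19251/(107 - 288) = -19251/(-181) = -19251*(-1/181) = 19251/181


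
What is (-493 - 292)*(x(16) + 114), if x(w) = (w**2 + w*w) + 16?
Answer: -503970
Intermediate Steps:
x(w) = 16 + 2*w**2 (x(w) = (w**2 + w**2) + 16 = 2*w**2 + 16 = 16 + 2*w**2)
(-493 - 292)*(x(16) + 114) = (-493 - 292)*((16 + 2*16**2) + 114) = -785*((16 + 2*256) + 114) = -785*((16 + 512) + 114) = -785*(528 + 114) = -785*642 = -503970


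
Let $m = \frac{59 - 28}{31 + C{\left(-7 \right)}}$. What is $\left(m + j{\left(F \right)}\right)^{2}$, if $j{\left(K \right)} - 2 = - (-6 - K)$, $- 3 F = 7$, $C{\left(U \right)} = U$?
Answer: $\frac{27889}{576} \approx 48.418$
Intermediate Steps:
$F = - \frac{7}{3}$ ($F = \left(- \frac{1}{3}\right) 7 = - \frac{7}{3} \approx -2.3333$)
$m = \frac{31}{24}$ ($m = \frac{59 - 28}{31 - 7} = \frac{31}{24} \approx 1.2917$)
$j{\left(K \right)} = 8 + K$ ($j{\left(K \right)} = 2 - \left(-6 - K\right) = 2 + \left(6 + K\right) = 8 + K$)
$\left(m + j{\left(F \right)}\right)^{2} = \left(\frac{31}{24} + \left(8 - \frac{7}{3}\right)\right)^{2} = \left(\frac{31}{24} + \frac{17}{3}\right)^{2} = \left(\frac{167}{24}\right)^{2} = \frac{27889}{576}$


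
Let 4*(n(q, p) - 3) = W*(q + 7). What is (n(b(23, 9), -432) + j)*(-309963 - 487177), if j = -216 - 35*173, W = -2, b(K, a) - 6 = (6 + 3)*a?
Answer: 5033939100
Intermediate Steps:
b(K, a) = 6 + 9*a (b(K, a) = 6 + (6 + 3)*a = 6 + 9*a)
j = -6271 (j = -216 - 6055 = -6271)
n(q, p) = -1/2 - q/2 (n(q, p) = 3 + (-2*(q + 7))/4 = 3 + (-2*(7 + q))/4 = 3 + (-14 - 2*q)/4 = 3 + (-7/2 - q/2) = -1/2 - q/2)
(n(b(23, 9), -432) + j)*(-309963 - 487177) = ((-1/2 - (6 + 9*9)/2) - 6271)*(-309963 - 487177) = ((-1/2 - (6 + 81)/2) - 6271)*(-797140) = ((-1/2 - 1/2*87) - 6271)*(-797140) = ((-1/2 - 87/2) - 6271)*(-797140) = (-44 - 6271)*(-797140) = -6315*(-797140) = 5033939100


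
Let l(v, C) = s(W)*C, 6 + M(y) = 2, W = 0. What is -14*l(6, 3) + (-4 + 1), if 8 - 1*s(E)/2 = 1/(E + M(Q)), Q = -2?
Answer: -696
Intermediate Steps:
M(y) = -4 (M(y) = -6 + 2 = -4)
s(E) = 16 - 2/(-4 + E) (s(E) = 16 - 2/(E - 4) = 16 - 2/(-4 + E))
l(v, C) = 33*C/2 (l(v, C) = (2*(-33 + 8*0)/(-4 + 0))*C = (2*(-33 + 0)/(-4))*C = (2*(-¼)*(-33))*C = 33*C/2)
-14*l(6, 3) + (-4 + 1) = -231*3 + (-4 + 1) = -14*99/2 - 3 = -693 - 3 = -696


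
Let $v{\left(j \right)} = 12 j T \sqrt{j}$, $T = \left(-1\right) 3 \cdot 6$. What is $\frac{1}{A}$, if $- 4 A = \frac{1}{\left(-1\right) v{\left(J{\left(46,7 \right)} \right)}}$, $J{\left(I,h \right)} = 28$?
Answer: $- 48384 \sqrt{7} \approx -1.2801 \cdot 10^{5}$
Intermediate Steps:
$T = -18$ ($T = \left(-3\right) 6 = -18$)
$v{\left(j \right)} = - 216 j^{\frac{3}{2}}$ ($v{\left(j \right)} = 12 j \left(-18\right) \sqrt{j} = - 216 j \sqrt{j} = - 216 j^{\frac{3}{2}}$)
$A = - \frac{\sqrt{7}}{338688}$ ($A = - \frac{1}{4 \left(- \left(-216\right) 28^{\frac{3}{2}}\right)} = - \frac{1}{4 \left(- \left(-216\right) 56 \sqrt{7}\right)} = - \frac{1}{4 \left(- \left(-12096\right) \sqrt{7}\right)} = - \frac{1}{4 \cdot 12096 \sqrt{7}} = - \frac{\frac{1}{84672} \sqrt{7}}{4} = - \frac{\sqrt{7}}{338688} \approx -7.8118 \cdot 10^{-6}$)
$\frac{1}{A} = \frac{1}{\left(- \frac{1}{338688}\right) \sqrt{7}} = - 48384 \sqrt{7}$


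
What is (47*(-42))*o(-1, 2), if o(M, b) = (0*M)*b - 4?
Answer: 7896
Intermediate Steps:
o(M, b) = -4 (o(M, b) = 0*b - 4 = 0 - 4 = -4)
(47*(-42))*o(-1, 2) = (47*(-42))*(-4) = -1974*(-4) = 7896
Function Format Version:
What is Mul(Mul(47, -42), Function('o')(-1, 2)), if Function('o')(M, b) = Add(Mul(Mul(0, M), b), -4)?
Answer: 7896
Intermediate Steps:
Function('o')(M, b) = -4 (Function('o')(M, b) = Add(Mul(0, b), -4) = Add(0, -4) = -4)
Mul(Mul(47, -42), Function('o')(-1, 2)) = Mul(Mul(47, -42), -4) = Mul(-1974, -4) = 7896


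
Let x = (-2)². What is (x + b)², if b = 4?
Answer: 64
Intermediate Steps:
x = 4
(x + b)² = (4 + 4)² = 8² = 64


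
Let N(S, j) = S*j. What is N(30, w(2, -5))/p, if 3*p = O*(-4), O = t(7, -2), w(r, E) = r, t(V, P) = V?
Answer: -45/7 ≈ -6.4286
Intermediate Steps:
O = 7
p = -28/3 (p = (7*(-4))/3 = (⅓)*(-28) = -28/3 ≈ -9.3333)
N(30, w(2, -5))/p = (30*2)/(-28/3) = 60*(-3/28) = -45/7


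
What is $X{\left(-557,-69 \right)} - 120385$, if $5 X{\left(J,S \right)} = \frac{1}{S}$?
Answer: $- \frac{41532826}{345} \approx -1.2039 \cdot 10^{5}$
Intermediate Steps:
$X{\left(J,S \right)} = \frac{1}{5 S}$
$X{\left(-557,-69 \right)} - 120385 = \frac{1}{5 \left(-69\right)} - 120385 = \frac{1}{5} \left(- \frac{1}{69}\right) - 120385 = - \frac{1}{345} - 120385 = - \frac{41532826}{345}$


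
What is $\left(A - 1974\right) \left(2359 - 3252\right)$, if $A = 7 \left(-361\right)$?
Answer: $4019393$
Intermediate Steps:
$A = -2527$
$\left(A - 1974\right) \left(2359 - 3252\right) = \left(-2527 - 1974\right) \left(2359 - 3252\right) = \left(-4501\right) \left(-893\right) = 4019393$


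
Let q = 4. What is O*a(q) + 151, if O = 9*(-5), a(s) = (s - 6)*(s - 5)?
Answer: 61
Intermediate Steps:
a(s) = (-6 + s)*(-5 + s)
O = -45
O*a(q) + 151 = -45*(30 + 4² - 11*4) + 151 = -45*(30 + 16 - 44) + 151 = -45*2 + 151 = -90 + 151 = 61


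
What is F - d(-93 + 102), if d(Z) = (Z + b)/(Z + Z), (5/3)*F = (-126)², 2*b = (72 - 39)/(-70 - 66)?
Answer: 77724871/8160 ≈ 9525.1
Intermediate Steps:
b = -33/272 (b = ((72 - 39)/(-70 - 66))/2 = (33/(-136))/2 = (33*(-1/136))/2 = (½)*(-33/136) = -33/272 ≈ -0.12132)
F = 47628/5 (F = (⅗)*(-126)² = (⅗)*15876 = 47628/5 ≈ 9525.6)
d(Z) = (-33/272 + Z)/(2*Z) (d(Z) = (Z - 33/272)/(Z + Z) = (-33/272 + Z)/((2*Z)) = (-33/272 + Z)*(1/(2*Z)) = (-33/272 + Z)/(2*Z))
F - d(-93 + 102) = 47628/5 - (-33 + 272*(-93 + 102))/(544*(-93 + 102)) = 47628/5 - (-33 + 272*9)/(544*9) = 47628/5 - (-33 + 2448)/(544*9) = 47628/5 - 2415/(544*9) = 47628/5 - 1*805/1632 = 47628/5 - 805/1632 = 77724871/8160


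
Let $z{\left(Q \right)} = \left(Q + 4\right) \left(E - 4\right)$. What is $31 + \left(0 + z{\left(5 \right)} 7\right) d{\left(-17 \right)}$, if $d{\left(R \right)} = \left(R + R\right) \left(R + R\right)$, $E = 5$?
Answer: $72859$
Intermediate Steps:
$z{\left(Q \right)} = 4 + Q$ ($z{\left(Q \right)} = \left(Q + 4\right) \left(5 - 4\right) = \left(4 + Q\right) 1 = 4 + Q$)
$d{\left(R \right)} = 4 R^{2}$ ($d{\left(R \right)} = 2 R 2 R = 4 R^{2}$)
$31 + \left(0 + z{\left(5 \right)} 7\right) d{\left(-17 \right)} = 31 + \left(0 + \left(4 + 5\right) 7\right) 4 \left(-17\right)^{2} = 31 + \left(0 + 9 \cdot 7\right) 4 \cdot 289 = 31 + \left(0 + 63\right) 1156 = 31 + 63 \cdot 1156 = 31 + 72828 = 72859$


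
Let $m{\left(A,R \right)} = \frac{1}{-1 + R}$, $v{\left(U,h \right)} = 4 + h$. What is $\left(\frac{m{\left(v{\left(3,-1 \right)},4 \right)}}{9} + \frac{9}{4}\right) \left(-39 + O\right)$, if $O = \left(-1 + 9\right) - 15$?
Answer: $- \frac{5681}{54} \approx -105.2$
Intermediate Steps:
$O = -7$ ($O = 8 - 15 = -7$)
$\left(\frac{m{\left(v{\left(3,-1 \right)},4 \right)}}{9} + \frac{9}{4}\right) \left(-39 + O\right) = \left(\frac{1}{\left(-1 + 4\right) 9} + \frac{9}{4}\right) \left(-39 - 7\right) = \left(\frac{1}{3} \cdot \frac{1}{9} + 9 \cdot \frac{1}{4}\right) \left(-46\right) = \left(\frac{1}{3} \cdot \frac{1}{9} + \frac{9}{4}\right) \left(-46\right) = \left(\frac{1}{27} + \frac{9}{4}\right) \left(-46\right) = \frac{247}{108} \left(-46\right) = - \frac{5681}{54}$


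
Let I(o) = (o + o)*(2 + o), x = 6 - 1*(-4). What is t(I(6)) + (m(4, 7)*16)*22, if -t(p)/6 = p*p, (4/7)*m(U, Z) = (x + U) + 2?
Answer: -45440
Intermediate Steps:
x = 10 (x = 6 + 4 = 10)
m(U, Z) = 21 + 7*U/4 (m(U, Z) = 7*((10 + U) + 2)/4 = 7*(12 + U)/4 = 21 + 7*U/4)
I(o) = 2*o*(2 + o) (I(o) = (2*o)*(2 + o) = 2*o*(2 + o))
t(p) = -6*p² (t(p) = -6*p*p = -6*p²)
t(I(6)) + (m(4, 7)*16)*22 = -6*144*(2 + 6)² + ((21 + (7/4)*4)*16)*22 = -6*(2*6*8)² + ((21 + 7)*16)*22 = -6*96² + (28*16)*22 = -6*9216 + 448*22 = -55296 + 9856 = -45440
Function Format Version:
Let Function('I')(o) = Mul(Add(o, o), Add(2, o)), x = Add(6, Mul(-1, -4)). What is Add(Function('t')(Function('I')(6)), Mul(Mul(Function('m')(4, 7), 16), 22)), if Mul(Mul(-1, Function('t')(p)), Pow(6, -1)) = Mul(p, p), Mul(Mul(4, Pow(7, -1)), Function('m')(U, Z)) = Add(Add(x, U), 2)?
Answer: -45440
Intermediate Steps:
x = 10 (x = Add(6, 4) = 10)
Function('m')(U, Z) = Add(21, Mul(Rational(7, 4), U)) (Function('m')(U, Z) = Mul(Rational(7, 4), Add(Add(10, U), 2)) = Mul(Rational(7, 4), Add(12, U)) = Add(21, Mul(Rational(7, 4), U)))
Function('I')(o) = Mul(2, o, Add(2, o)) (Function('I')(o) = Mul(Mul(2, o), Add(2, o)) = Mul(2, o, Add(2, o)))
Function('t')(p) = Mul(-6, Pow(p, 2)) (Function('t')(p) = Mul(-6, Mul(p, p)) = Mul(-6, Pow(p, 2)))
Add(Function('t')(Function('I')(6)), Mul(Mul(Function('m')(4, 7), 16), 22)) = Add(Mul(-6, Pow(Mul(2, 6, Add(2, 6)), 2)), Mul(Mul(Add(21, Mul(Rational(7, 4), 4)), 16), 22)) = Add(Mul(-6, Pow(Mul(2, 6, 8), 2)), Mul(Mul(Add(21, 7), 16), 22)) = Add(Mul(-6, Pow(96, 2)), Mul(Mul(28, 16), 22)) = Add(Mul(-6, 9216), Mul(448, 22)) = Add(-55296, 9856) = -45440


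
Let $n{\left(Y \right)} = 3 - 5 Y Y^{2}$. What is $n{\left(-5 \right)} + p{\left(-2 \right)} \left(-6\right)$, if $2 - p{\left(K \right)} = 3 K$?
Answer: $580$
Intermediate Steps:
$p{\left(K \right)} = 2 - 3 K$
$n{\left(Y \right)} = 3 - 5 Y^{3}$
$n{\left(-5 \right)} + p{\left(-2 \right)} \left(-6\right) = \left(3 - 5 \left(-5\right)^{3}\right) + \left(2 - -6\right) \left(-6\right) = \left(3 - -625\right) + \left(2 + 6\right) \left(-6\right) = \left(3 + 625\right) + 8 \left(-6\right) = 628 - 48 = 580$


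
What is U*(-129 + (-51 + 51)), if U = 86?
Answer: -11094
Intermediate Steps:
U*(-129 + (-51 + 51)) = 86*(-129 + (-51 + 51)) = 86*(-129 + 0) = 86*(-129) = -11094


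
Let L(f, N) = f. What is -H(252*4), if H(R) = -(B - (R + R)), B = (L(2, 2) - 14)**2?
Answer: -1872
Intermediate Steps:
B = 144 (B = (2 - 14)**2 = (-12)**2 = 144)
H(R) = -144 + 2*R (H(R) = -(144 - (R + R)) = -(144 - 2*R) = -144 + 2*R)
-H(252*4) = -(-144 + 2*(252*4)) = -(-144 + 2*1008) = -(-144 + 2016) = -1*1872 = -1872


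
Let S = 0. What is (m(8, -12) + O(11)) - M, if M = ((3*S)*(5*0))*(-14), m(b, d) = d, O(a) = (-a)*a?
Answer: -133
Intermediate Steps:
O(a) = -a**2
M = 0 (M = ((3*0)*(5*0))*(-14) = (0*0)*(-14) = 0*(-14) = 0)
(m(8, -12) + O(11)) - M = (-12 - 1*11**2) - 1*0 = (-12 - 1*121) + 0 = (-12 - 121) + 0 = -133 + 0 = -133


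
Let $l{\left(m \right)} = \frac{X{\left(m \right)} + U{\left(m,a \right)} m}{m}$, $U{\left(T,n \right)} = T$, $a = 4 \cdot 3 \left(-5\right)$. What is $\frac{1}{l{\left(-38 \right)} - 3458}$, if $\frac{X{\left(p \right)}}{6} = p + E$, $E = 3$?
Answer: $- \frac{19}{66319} \approx -0.00028649$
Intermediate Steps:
$a = -60$ ($a = 12 \left(-5\right) = -60$)
$X{\left(p \right)} = 18 + 6 p$ ($X{\left(p \right)} = 6 \left(p + 3\right) = 6 \left(3 + p\right) = 18 + 6 p$)
$l{\left(m \right)} = \frac{18 + m^{2} + 6 m}{m}$ ($l{\left(m \right)} = \frac{\left(18 + 6 m\right) + m m}{m} = \frac{\left(18 + 6 m\right) + m^{2}}{m} = \frac{18 + m^{2} + 6 m}{m}$)
$\frac{1}{l{\left(-38 \right)} - 3458} = \frac{1}{\left(6 - 38 + \frac{18}{-38}\right) - 3458} = \frac{1}{\left(6 - 38 + 18 \left(- \frac{1}{38}\right)\right) - 3458} = \frac{1}{\left(6 - 38 - \frac{9}{19}\right) - 3458} = \frac{1}{- \frac{617}{19} - 3458} = \frac{1}{- \frac{66319}{19}} = - \frac{19}{66319}$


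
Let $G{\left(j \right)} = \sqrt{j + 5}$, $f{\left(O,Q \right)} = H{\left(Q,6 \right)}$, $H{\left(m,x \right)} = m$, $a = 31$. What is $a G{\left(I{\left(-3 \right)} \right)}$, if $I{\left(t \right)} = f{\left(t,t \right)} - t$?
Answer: $31 \sqrt{5} \approx 69.318$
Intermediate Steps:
$f{\left(O,Q \right)} = Q$
$I{\left(t \right)} = 0$ ($I{\left(t \right)} = t - t = 0$)
$G{\left(j \right)} = \sqrt{5 + j}$
$a G{\left(I{\left(-3 \right)} \right)} = 31 \sqrt{5 + 0} = 31 \sqrt{5}$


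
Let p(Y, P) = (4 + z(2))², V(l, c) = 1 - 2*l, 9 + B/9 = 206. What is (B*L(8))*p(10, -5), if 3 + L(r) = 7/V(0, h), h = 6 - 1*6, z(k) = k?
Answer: 255312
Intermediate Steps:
B = 1773 (B = -81 + 9*206 = -81 + 1854 = 1773)
h = 0 (h = 6 - 6 = 0)
L(r) = 4 (L(r) = -3 + 7/(1 - 2*0) = -3 + 7/(1 + 0) = -3 + 7/1 = -3 + 7*1 = -3 + 7 = 4)
p(Y, P) = 36 (p(Y, P) = (4 + 2)² = 6² = 36)
(B*L(8))*p(10, -5) = (1773*4)*36 = 7092*36 = 255312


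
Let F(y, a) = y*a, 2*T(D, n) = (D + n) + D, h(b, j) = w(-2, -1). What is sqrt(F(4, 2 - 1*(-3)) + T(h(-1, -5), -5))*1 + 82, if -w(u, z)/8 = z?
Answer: 82 + sqrt(102)/2 ≈ 87.050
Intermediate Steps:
w(u, z) = -8*z
h(b, j) = 8 (h(b, j) = -8*(-1) = 8)
T(D, n) = D + n/2 (T(D, n) = ((D + n) + D)/2 = (n + 2*D)/2 = D + n/2)
F(y, a) = a*y
sqrt(F(4, 2 - 1*(-3)) + T(h(-1, -5), -5))*1 + 82 = sqrt((2 - 1*(-3))*4 + (8 + (1/2)*(-5)))*1 + 82 = sqrt((2 + 3)*4 + (8 - 5/2))*1 + 82 = sqrt(5*4 + 11/2)*1 + 82 = sqrt(20 + 11/2)*1 + 82 = sqrt(51/2)*1 + 82 = (sqrt(102)/2)*1 + 82 = sqrt(102)/2 + 82 = 82 + sqrt(102)/2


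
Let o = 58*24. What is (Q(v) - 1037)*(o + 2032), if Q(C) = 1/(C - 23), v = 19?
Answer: -3551544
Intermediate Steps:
Q(C) = 1/(-23 + C)
o = 1392
(Q(v) - 1037)*(o + 2032) = (1/(-23 + 19) - 1037)*(1392 + 2032) = (1/(-4) - 1037)*3424 = (-1/4 - 1037)*3424 = -4149/4*3424 = -3551544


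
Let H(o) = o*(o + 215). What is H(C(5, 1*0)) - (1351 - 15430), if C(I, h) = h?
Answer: 14079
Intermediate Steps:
H(o) = o*(215 + o)
H(C(5, 1*0)) - (1351 - 15430) = (1*0)*(215 + 1*0) - (1351 - 15430) = 0*(215 + 0) - 1*(-14079) = 0*215 + 14079 = 0 + 14079 = 14079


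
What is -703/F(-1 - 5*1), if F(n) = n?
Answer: 703/6 ≈ 117.17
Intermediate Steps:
-703/F(-1 - 5*1) = -703/(-1 - 5*1) = -703/(-1 - 5) = -703/(-6) = -703*(-1/6) = 703/6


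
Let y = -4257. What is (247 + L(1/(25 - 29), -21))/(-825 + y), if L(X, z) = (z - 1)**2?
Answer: -731/5082 ≈ -0.14384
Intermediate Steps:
L(X, z) = (-1 + z)**2
(247 + L(1/(25 - 29), -21))/(-825 + y) = (247 + (-1 - 21)**2)/(-825 - 4257) = (247 + (-22)**2)/(-5082) = (247 + 484)*(-1/5082) = 731*(-1/5082) = -731/5082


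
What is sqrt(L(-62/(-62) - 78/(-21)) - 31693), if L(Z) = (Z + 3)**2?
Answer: I*sqrt(1550041)/7 ≈ 177.86*I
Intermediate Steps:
L(Z) = (3 + Z)**2
sqrt(L(-62/(-62) - 78/(-21)) - 31693) = sqrt((3 + (-62/(-62) - 78/(-21)))**2 - 31693) = sqrt((3 + (-62*(-1/62) - 78*(-1/21)))**2 - 31693) = sqrt((3 + (1 + 26/7))**2 - 31693) = sqrt((3 + 33/7)**2 - 31693) = sqrt((54/7)**2 - 31693) = sqrt(2916/49 - 31693) = sqrt(-1550041/49) = I*sqrt(1550041)/7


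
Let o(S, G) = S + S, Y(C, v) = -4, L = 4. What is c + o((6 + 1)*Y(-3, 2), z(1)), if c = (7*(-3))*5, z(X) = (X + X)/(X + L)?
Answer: -161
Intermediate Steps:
z(X) = 2*X/(4 + X) (z(X) = (X + X)/(X + 4) = (2*X)/(4 + X) = 2*X/(4 + X))
o(S, G) = 2*S
c = -105 (c = -21*5 = -105)
c + o((6 + 1)*Y(-3, 2), z(1)) = -105 + 2*((6 + 1)*(-4)) = -105 + 2*(7*(-4)) = -105 + 2*(-28) = -105 - 56 = -161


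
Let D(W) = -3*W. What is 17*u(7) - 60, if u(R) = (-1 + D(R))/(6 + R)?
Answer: -1154/13 ≈ -88.769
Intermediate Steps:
u(R) = (-1 - 3*R)/(6 + R)
17*u(7) - 60 = 17*((-1 - 3*7)/(6 + 7)) - 60 = 17*((-1 - 21)/13) - 60 = 17*((1/13)*(-22)) - 60 = 17*(-22/13) - 60 = -374/13 - 60 = -1154/13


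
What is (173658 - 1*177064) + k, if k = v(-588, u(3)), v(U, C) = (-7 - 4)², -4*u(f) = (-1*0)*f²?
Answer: -3285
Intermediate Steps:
u(f) = 0 (u(f) = -(-1*0)*f²/4 = -0*f² = -¼*0 = 0)
v(U, C) = 121 (v(U, C) = (-11)² = 121)
k = 121
(173658 - 1*177064) + k = (173658 - 1*177064) + 121 = (173658 - 177064) + 121 = -3406 + 121 = -3285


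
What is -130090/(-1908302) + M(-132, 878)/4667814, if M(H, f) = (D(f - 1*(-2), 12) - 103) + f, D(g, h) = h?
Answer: 304368878467/4453799395914 ≈ 0.068339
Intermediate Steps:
M(H, f) = -91 + f (M(H, f) = (12 - 103) + f = -91 + f)
-130090/(-1908302) + M(-132, 878)/4667814 = -130090/(-1908302) + (-91 + 878)/4667814 = -130090*(-1/1908302) + 787*(1/4667814) = 65045/954151 + 787/4667814 = 304368878467/4453799395914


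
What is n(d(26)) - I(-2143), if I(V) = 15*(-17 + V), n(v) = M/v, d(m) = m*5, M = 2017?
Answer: 4214017/130 ≈ 32416.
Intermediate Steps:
d(m) = 5*m
n(v) = 2017/v
I(V) = -255 + 15*V
n(d(26)) - I(-2143) = 2017/((5*26)) - (-255 + 15*(-2143)) = 2017/130 - (-255 - 32145) = 2017*(1/130) - 1*(-32400) = 2017/130 + 32400 = 4214017/130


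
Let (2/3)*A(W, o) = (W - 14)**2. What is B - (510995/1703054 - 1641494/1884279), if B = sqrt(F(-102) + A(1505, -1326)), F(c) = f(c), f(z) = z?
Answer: 1832695775071/3209028888066 + sqrt(13338078)/2 ≈ 1826.6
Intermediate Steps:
F(c) = c
A(W, o) = 3*(-14 + W)**2/2 (A(W, o) = 3*(W - 14)**2/2 = 3*(-14 + W)**2/2)
B = sqrt(13338078)/2 (B = sqrt(-102 + 3*(-14 + 1505)**2/2) = sqrt(-102 + (3/2)*1491**2) = sqrt(-102 + (3/2)*2223081) = sqrt(-102 + 6669243/2) = sqrt(6669039/2) = sqrt(13338078)/2 ≈ 1826.1)
B - (510995/1703054 - 1641494/1884279) = sqrt(13338078)/2 - (510995/1703054 - 1641494/1884279) = sqrt(13338078)/2 - 1*(-1832695775071/3209028888066) = sqrt(13338078)/2 + 1832695775071/3209028888066 = 1832695775071/3209028888066 + sqrt(13338078)/2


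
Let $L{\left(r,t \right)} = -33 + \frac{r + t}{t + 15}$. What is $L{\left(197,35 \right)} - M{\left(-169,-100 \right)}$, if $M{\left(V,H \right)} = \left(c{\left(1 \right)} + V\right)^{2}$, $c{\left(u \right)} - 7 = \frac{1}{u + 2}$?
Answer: $- \frac{5887006}{225} \approx -26164.0$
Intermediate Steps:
$L{\left(r,t \right)} = -33 + \frac{r + t}{15 + t}$
$c{\left(u \right)} = 7 + \frac{1}{2 + u}$ ($c{\left(u \right)} = 7 + \frac{1}{u + 2} = 7 + \frac{1}{2 + u}$)
$M{\left(V,H \right)} = \left(\frac{22}{3} + V\right)^{2}$ ($M{\left(V,H \right)} = \left(\frac{15 + 7 \cdot 1}{2 + 1} + V\right)^{2} = \left(\frac{15 + 7}{3} + V\right)^{2} = \left(\frac{1}{3} \cdot 22 + V\right)^{2} = \left(\frac{22}{3} + V\right)^{2}$)
$L{\left(197,35 \right)} - M{\left(-169,-100 \right)} = \frac{-495 + 197 - 1120}{15 + 35} - \frac{\left(22 + 3 \left(-169\right)\right)^{2}}{9} = \frac{-495 + 197 - 1120}{50} - \frac{\left(22 - 507\right)^{2}}{9} = \frac{1}{50} \left(-1418\right) - \frac{\left(-485\right)^{2}}{9} = - \frac{709}{25} - \frac{1}{9} \cdot 235225 = - \frac{709}{25} - \frac{235225}{9} = - \frac{5887006}{225}$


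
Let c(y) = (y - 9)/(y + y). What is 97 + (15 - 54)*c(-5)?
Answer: 212/5 ≈ 42.400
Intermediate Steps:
c(y) = (-9 + y)/(2*y) (c(y) = (-9 + y)/((2*y)) = (-9 + y)*(1/(2*y)) = (-9 + y)/(2*y))
97 + (15 - 54)*c(-5) = 97 + (15 - 54)*((½)*(-9 - 5)/(-5)) = 97 - 39*(-1)*(-14)/(2*5) = 97 - 39*7/5 = 97 - 273/5 = 212/5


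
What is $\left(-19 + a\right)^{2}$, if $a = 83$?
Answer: $4096$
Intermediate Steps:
$\left(-19 + a\right)^{2} = \left(-19 + 83\right)^{2} = 64^{2} = 4096$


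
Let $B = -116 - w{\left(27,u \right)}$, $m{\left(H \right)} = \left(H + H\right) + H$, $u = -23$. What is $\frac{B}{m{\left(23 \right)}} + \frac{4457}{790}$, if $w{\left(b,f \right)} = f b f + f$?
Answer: $- \frac{3683169}{18170} \approx -202.71$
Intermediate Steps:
$w{\left(b,f \right)} = f + b f^{2}$ ($w{\left(b,f \right)} = b f f + f = b f^{2} + f = f + b f^{2}$)
$m{\left(H \right)} = 3 H$ ($m{\left(H \right)} = 2 H + H = 3 H$)
$B = -14376$ ($B = -116 - - 23 \left(1 + 27 \left(-23\right)\right) = -116 - - 23 \left(1 - 621\right) = -116 - \left(-23\right) \left(-620\right) = -116 - 14260 = -14376$)
$\frac{B}{m{\left(23 \right)}} + \frac{4457}{790} = - \frac{14376}{3 \cdot 23} + \frac{4457}{790} = - \frac{14376}{69} + 4457 \cdot \frac{1}{790} = \left(-14376\right) \frac{1}{69} + \frac{4457}{790} = - \frac{4792}{23} + \frac{4457}{790} = - \frac{3683169}{18170}$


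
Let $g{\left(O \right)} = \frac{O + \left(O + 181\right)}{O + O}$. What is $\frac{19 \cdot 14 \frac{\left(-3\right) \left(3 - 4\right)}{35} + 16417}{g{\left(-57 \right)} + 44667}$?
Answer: $\frac{9370686}{25459855} \approx 0.36806$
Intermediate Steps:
$g{\left(O \right)} = \frac{181 + 2 O}{2 O}$ ($g{\left(O \right)} = \frac{O + \left(181 + O\right)}{2 O} = \left(181 + 2 O\right) \frac{1}{2 O} = \frac{181 + 2 O}{2 O}$)
$\frac{19 \cdot 14 \frac{\left(-3\right) \left(3 - 4\right)}{35} + 16417}{g{\left(-57 \right)} + 44667} = \frac{19 \cdot 14 \frac{\left(-3\right) \left(3 - 4\right)}{35} + 16417}{\frac{\frac{181}{2} - 57}{-57} + 44667} = \frac{266 \left(-3\right) \left(-1\right) \frac{1}{35} + 16417}{\left(- \frac{1}{57}\right) \frac{67}{2} + 44667} = \frac{266 \cdot 3 \cdot \frac{1}{35} + 16417}{- \frac{67}{114} + 44667} = \frac{266 \cdot \frac{3}{35} + 16417}{\frac{5091971}{114}} = \left(\frac{114}{5} + 16417\right) \frac{114}{5091971} = \frac{82199}{5} \cdot \frac{114}{5091971} = \frac{9370686}{25459855}$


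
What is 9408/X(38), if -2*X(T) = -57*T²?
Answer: 1568/6859 ≈ 0.22860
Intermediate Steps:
X(T) = 57*T²/2 (X(T) = -(-57)*T²/2 = 57*T²/2)
9408/X(38) = 9408/(((57/2)*38²)) = 9408/(((57/2)*1444)) = 9408/41154 = 9408*(1/41154) = 1568/6859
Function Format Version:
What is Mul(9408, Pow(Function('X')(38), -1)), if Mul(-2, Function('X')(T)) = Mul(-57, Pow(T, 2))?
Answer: Rational(1568, 6859) ≈ 0.22860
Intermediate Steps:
Function('X')(T) = Mul(Rational(57, 2), Pow(T, 2)) (Function('X')(T) = Mul(Rational(-1, 2), Mul(-57, Pow(T, 2))) = Mul(Rational(57, 2), Pow(T, 2)))
Mul(9408, Pow(Function('X')(38), -1)) = Mul(9408, Pow(Mul(Rational(57, 2), Pow(38, 2)), -1)) = Mul(9408, Pow(Mul(Rational(57, 2), 1444), -1)) = Mul(9408, Pow(41154, -1)) = Mul(9408, Rational(1, 41154)) = Rational(1568, 6859)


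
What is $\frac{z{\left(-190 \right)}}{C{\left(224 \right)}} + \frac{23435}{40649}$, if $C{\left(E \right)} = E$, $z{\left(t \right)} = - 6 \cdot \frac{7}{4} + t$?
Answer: $- \frac{828767}{2601536} \approx -0.31857$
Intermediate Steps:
$z{\left(t \right)} = - \frac{21}{2} + t$ ($z{\left(t \right)} = - 6 \cdot 7 \cdot \frac{1}{4} + t = \left(-6\right) \frac{7}{4} + t = - \frac{21}{2} + t$)
$\frac{z{\left(-190 \right)}}{C{\left(224 \right)}} + \frac{23435}{40649} = \frac{- \frac{21}{2} - 190}{224} + \frac{23435}{40649} = \left(- \frac{401}{2}\right) \frac{1}{224} + 23435 \cdot \frac{1}{40649} = - \frac{401}{448} + \frac{23435}{40649} = - \frac{828767}{2601536}$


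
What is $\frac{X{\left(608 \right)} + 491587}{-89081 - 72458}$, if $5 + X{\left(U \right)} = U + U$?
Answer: $- \frac{492798}{161539} \approx -3.0506$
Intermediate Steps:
$X{\left(U \right)} = -5 + 2 U$ ($X{\left(U \right)} = -5 + \left(U + U\right) = -5 + 2 U$)
$\frac{X{\left(608 \right)} + 491587}{-89081 - 72458} = \frac{\left(-5 + 2 \cdot 608\right) + 491587}{-89081 - 72458} = \frac{\left(-5 + 1216\right) + 491587}{-161539} = \left(1211 + 491587\right) \left(- \frac{1}{161539}\right) = 492798 \left(- \frac{1}{161539}\right) = - \frac{492798}{161539}$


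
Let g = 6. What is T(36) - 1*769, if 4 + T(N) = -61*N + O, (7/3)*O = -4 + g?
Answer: -20777/7 ≈ -2968.1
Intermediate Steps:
O = 6/7 (O = 3*(-4 + 6)/7 = (3/7)*2 = 6/7 ≈ 0.85714)
T(N) = -22/7 - 61*N (T(N) = -4 + (-61*N + 6/7) = -4 + (6/7 - 61*N) = -22/7 - 61*N)
T(36) - 1*769 = (-22/7 - 61*36) - 1*769 = (-22/7 - 2196) - 769 = -15394/7 - 769 = -20777/7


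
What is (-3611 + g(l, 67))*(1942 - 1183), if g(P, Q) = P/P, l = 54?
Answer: -2739990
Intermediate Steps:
g(P, Q) = 1
(-3611 + g(l, 67))*(1942 - 1183) = (-3611 + 1)*(1942 - 1183) = -3610*759 = -2739990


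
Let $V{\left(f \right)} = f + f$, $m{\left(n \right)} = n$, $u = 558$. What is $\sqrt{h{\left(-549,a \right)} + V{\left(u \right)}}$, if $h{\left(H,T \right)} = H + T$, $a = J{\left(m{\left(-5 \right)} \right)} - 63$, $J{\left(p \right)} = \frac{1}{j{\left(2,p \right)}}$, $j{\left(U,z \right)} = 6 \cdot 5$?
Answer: $\frac{\sqrt{453630}}{30} \approx 22.451$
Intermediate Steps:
$j{\left(U,z \right)} = 30$
$J{\left(p \right)} = \frac{1}{30}$
$V{\left(f \right)} = 2 f$
$a = - \frac{1889}{30}$ ($a = \frac{1}{30} - 63 = - \frac{1889}{30} \approx -62.967$)
$\sqrt{h{\left(-549,a \right)} + V{\left(u \right)}} = \sqrt{\left(-549 - \frac{1889}{30}\right) + 2 \cdot 558} = \sqrt{- \frac{18359}{30} + 1116} = \sqrt{\frac{15121}{30}} = \frac{\sqrt{453630}}{30}$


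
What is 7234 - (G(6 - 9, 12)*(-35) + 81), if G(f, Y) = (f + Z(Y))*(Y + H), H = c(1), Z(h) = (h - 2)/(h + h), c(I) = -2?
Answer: 37493/6 ≈ 6248.8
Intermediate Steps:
Z(h) = (-2 + h)/(2*h) (Z(h) = (-2 + h)/((2*h)) = (-2 + h)*(1/(2*h)) = (-2 + h)/(2*h))
H = -2
G(f, Y) = (-2 + Y)*(f + (-2 + Y)/(2*Y)) (G(f, Y) = (f + (-2 + Y)/(2*Y))*(Y - 2) = (f + (-2 + Y)/(2*Y))*(-2 + Y) = (-2 + Y)*(f + (-2 + Y)/(2*Y)))
7234 - (G(6 - 9, 12)*(-35) + 81) = 7234 - ((-2 + (½)*12 - 2*(6 - 9) + 2/12 + 12*(6 - 9))*(-35) + 81) = 7234 - ((-2 + 6 - 2*(-3) + 2*(1/12) + 12*(-3))*(-35) + 81) = 7234 - ((-2 + 6 + 6 + ⅙ - 36)*(-35) + 81) = 7234 - (-155/6*(-35) + 81) = 7234 - (5425/6 + 81) = 7234 - 1*5911/6 = 7234 - 5911/6 = 37493/6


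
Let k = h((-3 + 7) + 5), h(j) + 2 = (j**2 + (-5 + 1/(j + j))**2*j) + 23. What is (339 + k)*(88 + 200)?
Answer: 190376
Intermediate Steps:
h(j) = 21 + j**2 + j*(-5 + 1/(2*j))**2 (h(j) = -2 + ((j**2 + (-5 + 1/(j + j))**2*j) + 23) = -2 + ((j**2 + (-5 + 1/(2*j))**2*j) + 23) = -2 + ((j**2 + j*(-5 + 1/(2*j))**2) + 23) = -2 + (23 + j**2 + j*(-5 + 1/(2*j))**2) = 21 + j**2 + j*(-5 + 1/(2*j))**2)
k = 11593/36 (k = 21 + ((-3 + 7) + 5)**2 + (-1 + 10*((-3 + 7) + 5))**2/(4*((-3 + 7) + 5)) = 21 + (4 + 5)**2 + (-1 + 10*(4 + 5))**2/(4*(4 + 5)) = 21 + 9**2 + (1/4)*(-1 + 10*9)**2/9 = 21 + 81 + (1/4)*(1/9)*(-1 + 90)**2 = 21 + 81 + (1/4)*(1/9)*89**2 = 21 + 81 + (1/4)*(1/9)*7921 = 21 + 81 + 7921/36 = 11593/36 ≈ 322.03)
(339 + k)*(88 + 200) = (339 + 11593/36)*(88 + 200) = (23797/36)*288 = 190376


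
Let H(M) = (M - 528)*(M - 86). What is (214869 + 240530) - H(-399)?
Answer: 5804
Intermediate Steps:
H(M) = (-528 + M)*(-86 + M)
(214869 + 240530) - H(-399) = (214869 + 240530) - (45408 + (-399)² - 614*(-399)) = 455399 - (45408 + 159201 + 244986) = 455399 - 1*449595 = 455399 - 449595 = 5804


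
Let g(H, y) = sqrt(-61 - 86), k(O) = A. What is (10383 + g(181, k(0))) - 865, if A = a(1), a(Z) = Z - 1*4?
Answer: 9518 + 7*I*sqrt(3) ≈ 9518.0 + 12.124*I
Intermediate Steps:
a(Z) = -4 + Z (a(Z) = Z - 4 = -4 + Z)
A = -3 (A = -4 + 1 = -3)
k(O) = -3
g(H, y) = 7*I*sqrt(3) (g(H, y) = sqrt(-147) = 7*I*sqrt(3))
(10383 + g(181, k(0))) - 865 = (10383 + 7*I*sqrt(3)) - 865 = 9518 + 7*I*sqrt(3)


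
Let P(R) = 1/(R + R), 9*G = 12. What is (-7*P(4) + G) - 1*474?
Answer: -11365/24 ≈ -473.54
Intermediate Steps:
G = 4/3 (G = (⅑)*12 = 4/3 ≈ 1.3333)
P(R) = 1/(2*R)
(-7*P(4) + G) - 1*474 = (-7/(2*4) + 4/3) - 1*474 = (-7/(2*4) + 4/3) - 474 = (-7*⅛ + 4/3) - 474 = (-7/8 + 4/3) - 474 = 11/24 - 474 = -11365/24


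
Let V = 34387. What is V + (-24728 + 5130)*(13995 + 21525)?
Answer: -696086573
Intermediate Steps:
V + (-24728 + 5130)*(13995 + 21525) = 34387 + (-24728 + 5130)*(13995 + 21525) = 34387 - 19598*35520 = 34387 - 696120960 = -696086573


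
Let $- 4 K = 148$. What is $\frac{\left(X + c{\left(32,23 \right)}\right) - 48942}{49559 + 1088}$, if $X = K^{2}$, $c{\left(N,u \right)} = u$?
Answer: $- \frac{47550}{50647} \approx -0.93885$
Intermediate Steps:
$K = -37$ ($K = \left(- \frac{1}{4}\right) 148 = -37$)
$X = 1369$ ($X = \left(-37\right)^{2} = 1369$)
$\frac{\left(X + c{\left(32,23 \right)}\right) - 48942}{49559 + 1088} = \frac{\left(1369 + 23\right) - 48942}{49559 + 1088} = \frac{1392 - 48942}{50647} = \left(-47550\right) \frac{1}{50647} = - \frac{47550}{50647}$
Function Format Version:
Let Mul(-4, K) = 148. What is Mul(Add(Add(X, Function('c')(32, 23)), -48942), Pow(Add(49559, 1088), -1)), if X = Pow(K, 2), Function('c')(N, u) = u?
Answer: Rational(-47550, 50647) ≈ -0.93885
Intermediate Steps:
K = -37 (K = Mul(Rational(-1, 4), 148) = -37)
X = 1369 (X = Pow(-37, 2) = 1369)
Mul(Add(Add(X, Function('c')(32, 23)), -48942), Pow(Add(49559, 1088), -1)) = Mul(Add(Add(1369, 23), -48942), Pow(Add(49559, 1088), -1)) = Mul(Add(1392, -48942), Pow(50647, -1)) = Mul(-47550, Rational(1, 50647)) = Rational(-47550, 50647)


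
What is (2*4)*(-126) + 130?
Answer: -878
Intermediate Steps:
(2*4)*(-126) + 130 = 8*(-126) + 130 = -1008 + 130 = -878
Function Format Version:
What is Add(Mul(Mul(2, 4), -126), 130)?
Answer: -878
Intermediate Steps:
Add(Mul(Mul(2, 4), -126), 130) = Add(Mul(8, -126), 130) = Add(-1008, 130) = -878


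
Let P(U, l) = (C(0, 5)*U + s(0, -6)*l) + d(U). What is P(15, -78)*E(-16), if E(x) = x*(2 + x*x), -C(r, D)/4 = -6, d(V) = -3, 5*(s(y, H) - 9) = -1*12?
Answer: 3256992/5 ≈ 6.5140e+5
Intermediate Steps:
s(y, H) = 33/5 (s(y, H) = 9 + (-1*12)/5 = 9 + (⅕)*(-12) = 9 - 12/5 = 33/5)
C(r, D) = 24 (C(r, D) = -4*(-6) = 24)
P(U, l) = -3 + 24*U + 33*l/5 (P(U, l) = (24*U + 33*l/5) - 3 = -3 + 24*U + 33*l/5)
E(x) = x*(2 + x²)
P(15, -78)*E(-16) = (-3 + 24*15 + (33/5)*(-78))*(-16*(2 + (-16)²)) = (-3 + 360 - 2574/5)*(-16*(2 + 256)) = -(-12624)*258/5 = -789/5*(-4128) = 3256992/5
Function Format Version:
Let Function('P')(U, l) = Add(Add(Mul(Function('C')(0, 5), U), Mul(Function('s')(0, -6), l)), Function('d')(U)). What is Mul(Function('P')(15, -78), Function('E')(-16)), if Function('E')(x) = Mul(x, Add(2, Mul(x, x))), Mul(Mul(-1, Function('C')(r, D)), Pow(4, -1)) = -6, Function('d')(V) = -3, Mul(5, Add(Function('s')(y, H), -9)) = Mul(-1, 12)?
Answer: Rational(3256992, 5) ≈ 6.5140e+5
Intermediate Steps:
Function('s')(y, H) = Rational(33, 5) (Function('s')(y, H) = Add(9, Mul(Rational(1, 5), Mul(-1, 12))) = Add(9, Mul(Rational(1, 5), -12)) = Add(9, Rational(-12, 5)) = Rational(33, 5))
Function('C')(r, D) = 24 (Function('C')(r, D) = Mul(-4, -6) = 24)
Function('P')(U, l) = Add(-3, Mul(24, U), Mul(Rational(33, 5), l)) (Function('P')(U, l) = Add(Add(Mul(24, U), Mul(Rational(33, 5), l)), -3) = Add(-3, Mul(24, U), Mul(Rational(33, 5), l)))
Function('E')(x) = Mul(x, Add(2, Pow(x, 2)))
Mul(Function('P')(15, -78), Function('E')(-16)) = Mul(Add(-3, Mul(24, 15), Mul(Rational(33, 5), -78)), Mul(-16, Add(2, Pow(-16, 2)))) = Mul(Add(-3, 360, Rational(-2574, 5)), Mul(-16, Add(2, 256))) = Mul(Rational(-789, 5), Mul(-16, 258)) = Mul(Rational(-789, 5), -4128) = Rational(3256992, 5)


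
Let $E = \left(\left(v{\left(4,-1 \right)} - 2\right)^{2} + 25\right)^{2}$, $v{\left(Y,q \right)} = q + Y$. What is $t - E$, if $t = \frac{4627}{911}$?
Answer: $- \frac{611209}{911} \approx -670.92$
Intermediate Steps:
$v{\left(Y,q \right)} = Y + q$
$t = \frac{4627}{911}$ ($t = 4627 \cdot \frac{1}{911} = \frac{4627}{911} \approx 5.079$)
$E = 676$ ($E = \left(\left(\left(4 - 1\right) - 2\right)^{2} + 25\right)^{2} = \left(\left(3 - 2\right)^{2} + 25\right)^{2} = \left(1^{2} + 25\right)^{2} = \left(1 + 25\right)^{2} = 26^{2} = 676$)
$t - E = \frac{4627}{911} - 676 = - \frac{611209}{911}$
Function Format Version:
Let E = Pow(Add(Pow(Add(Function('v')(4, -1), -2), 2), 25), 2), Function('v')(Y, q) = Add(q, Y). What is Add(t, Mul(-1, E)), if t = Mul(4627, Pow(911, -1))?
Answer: Rational(-611209, 911) ≈ -670.92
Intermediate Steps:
Function('v')(Y, q) = Add(Y, q)
t = Rational(4627, 911) (t = Mul(4627, Rational(1, 911)) = Rational(4627, 911) ≈ 5.0790)
E = 676 (E = Pow(Add(Pow(Add(Add(4, -1), -2), 2), 25), 2) = Pow(Add(Pow(Add(3, -2), 2), 25), 2) = Pow(Add(Pow(1, 2), 25), 2) = Pow(Add(1, 25), 2) = Pow(26, 2) = 676)
Add(t, Mul(-1, E)) = Add(Rational(4627, 911), Mul(-1, 676)) = Add(Rational(4627, 911), -676) = Rational(-611209, 911)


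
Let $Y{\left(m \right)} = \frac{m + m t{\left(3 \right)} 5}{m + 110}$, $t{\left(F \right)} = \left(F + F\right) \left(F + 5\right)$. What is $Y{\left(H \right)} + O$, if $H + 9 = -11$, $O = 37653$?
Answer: $\frac{338395}{9} \approx 37599.0$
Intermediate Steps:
$t{\left(F \right)} = 2 F \left(5 + F\right)$
$H = -20$ ($H = -9 - 11 = -20$)
$Y{\left(m \right)} = \frac{241 m}{110 + m}$ ($Y{\left(m \right)} = \frac{m + m 2 \cdot 3 \left(5 + 3\right) 5}{m + 110} = \frac{m + m 2 \cdot 3 \cdot 8 \cdot 5}{110 + m} = \frac{m + m 48 \cdot 5}{110 + m} = \frac{m + 48 m 5}{110 + m} = \frac{m + 240 m}{110 + m} = \frac{241 m}{110 + m}$)
$Y{\left(H \right)} + O = 241 \left(-20\right) \frac{1}{110 - 20} + 37653 = 241 \left(-20\right) \frac{1}{90} + 37653 = - \frac{482}{9} + 37653 = \frac{338395}{9}$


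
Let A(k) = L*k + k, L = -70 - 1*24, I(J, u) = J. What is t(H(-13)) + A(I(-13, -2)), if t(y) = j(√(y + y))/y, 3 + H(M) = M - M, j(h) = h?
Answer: 1209 - I*√6/3 ≈ 1209.0 - 0.8165*I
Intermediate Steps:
L = -94 (L = -70 - 24 = -94)
H(M) = -3 (H(M) = -3 + (M - M) = -3 + 0 = -3)
A(k) = -93*k (A(k) = -94*k + k = -93*k)
t(y) = √2/√y (t(y) = √(y + y)/y = √(2*y)/y = (√2*√y)/y = √2/√y)
t(H(-13)) + A(I(-13, -2)) = √2/√(-3) - 93*(-13) = √2*(-I*√3/3) + 1209 = -I*√6/3 + 1209 = 1209 - I*√6/3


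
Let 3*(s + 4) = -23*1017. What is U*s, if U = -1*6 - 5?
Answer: 85811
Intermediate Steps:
U = -11 (U = -6 - 5 = -11)
s = -7801 (s = -4 + (-23*1017)/3 = -4 + (⅓)*(-23391) = -4 - 7797 = -7801)
U*s = -11*(-7801) = 85811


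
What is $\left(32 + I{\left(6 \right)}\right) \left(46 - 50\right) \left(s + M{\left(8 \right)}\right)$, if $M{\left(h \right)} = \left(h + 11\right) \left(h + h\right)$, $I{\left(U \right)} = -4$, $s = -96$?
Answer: $-23296$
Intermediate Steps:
$M{\left(h \right)} = 2 h \left(11 + h\right)$ ($M{\left(h \right)} = \left(11 + h\right) 2 h = 2 h \left(11 + h\right)$)
$\left(32 + I{\left(6 \right)}\right) \left(46 - 50\right) \left(s + M{\left(8 \right)}\right) = \left(32 - 4\right) \left(46 - 50\right) \left(-96 + 2 \cdot 8 \left(11 + 8\right)\right) = 28 \left(-4\right) \left(-96 + 2 \cdot 8 \cdot 19\right) = - 112 \left(-96 + 304\right) = \left(-112\right) 208 = -23296$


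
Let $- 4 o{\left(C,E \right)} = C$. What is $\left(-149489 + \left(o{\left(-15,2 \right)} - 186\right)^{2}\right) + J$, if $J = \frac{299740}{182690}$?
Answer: $- \frac{33986857443}{292304} \approx -1.1627 \cdot 10^{5}$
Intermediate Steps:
$o{\left(C,E \right)} = - \frac{C}{4}$
$J = \frac{29974}{18269}$ ($J = 299740 \cdot \frac{1}{182690} = \frac{29974}{18269} \approx 1.6407$)
$\left(-149489 + \left(o{\left(-15,2 \right)} - 186\right)^{2}\right) + J = \left(-149489 + \left(\left(- \frac{1}{4}\right) \left(-15\right) - 186\right)^{2}\right) + \frac{29974}{18269} = \left(-149489 + \left(\frac{15}{4} - 186\right)^{2}\right) + \frac{29974}{18269} = \left(-149489 + \left(- \frac{729}{4}\right)^{2}\right) + \frac{29974}{18269} = \left(-149489 + \frac{531441}{16}\right) + \frac{29974}{18269} = - \frac{1860383}{16} + \frac{29974}{18269} = - \frac{33986857443}{292304}$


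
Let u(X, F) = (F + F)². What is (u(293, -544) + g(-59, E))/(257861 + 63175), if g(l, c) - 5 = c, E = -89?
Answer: 295915/80259 ≈ 3.6870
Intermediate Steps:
g(l, c) = 5 + c
u(X, F) = 4*F² (u(X, F) = (2*F)² = 4*F²)
(u(293, -544) + g(-59, E))/(257861 + 63175) = (4*(-544)² + (5 - 89))/(257861 + 63175) = (4*295936 - 84)/321036 = (1183744 - 84)*(1/321036) = 1183660*(1/321036) = 295915/80259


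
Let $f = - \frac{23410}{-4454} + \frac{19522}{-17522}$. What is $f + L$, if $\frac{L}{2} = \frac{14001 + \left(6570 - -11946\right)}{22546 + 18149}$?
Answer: $\frac{1519138340736}{264663283055} \approx 5.7399$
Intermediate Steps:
$L = \frac{21678}{13565}$ ($L = 2 \frac{14001 + \left(6570 - -11946\right)}{22546 + 18149} = 2 \frac{14001 + \left(6570 + 11946\right)}{40695} = 2 \left(14001 + 18516\right) \frac{1}{40695} = 2 \cdot 32517 \cdot \frac{1}{40695} = 2 \cdot \frac{10839}{13565} = \frac{21678}{13565} \approx 1.5981$)
$f = \frac{80809758}{19510747}$ ($f = \left(-23410\right) \left(- \frac{1}{4454}\right) + 19522 \left(- \frac{1}{17522}\right) = \frac{11705}{2227} - \frac{9761}{8761} = \frac{80809758}{19510747} \approx 4.1418$)
$f + L = \frac{80809758}{19510747} + \frac{21678}{13565} = \frac{1519138340736}{264663283055}$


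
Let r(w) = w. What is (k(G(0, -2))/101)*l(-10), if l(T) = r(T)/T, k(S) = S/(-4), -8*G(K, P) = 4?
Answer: 1/808 ≈ 0.0012376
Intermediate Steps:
G(K, P) = -½ (G(K, P) = -⅛*4 = -½)
k(S) = -S/4 (k(S) = S*(-¼) = -S/4)
l(T) = 1 (l(T) = T/T = 1)
(k(G(0, -2))/101)*l(-10) = (-¼*(-½)/101)*1 = ((⅛)*(1/101))*1 = (1/808)*1 = 1/808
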